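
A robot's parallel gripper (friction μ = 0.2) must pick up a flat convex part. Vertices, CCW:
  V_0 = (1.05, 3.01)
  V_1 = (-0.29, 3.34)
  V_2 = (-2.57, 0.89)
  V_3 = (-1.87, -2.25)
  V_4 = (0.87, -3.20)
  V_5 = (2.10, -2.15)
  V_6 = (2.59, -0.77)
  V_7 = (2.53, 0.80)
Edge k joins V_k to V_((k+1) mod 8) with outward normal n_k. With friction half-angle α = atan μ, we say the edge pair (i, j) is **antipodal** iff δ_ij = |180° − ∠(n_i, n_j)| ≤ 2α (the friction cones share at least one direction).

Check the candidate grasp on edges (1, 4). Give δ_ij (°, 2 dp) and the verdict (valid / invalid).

α = atan 0.2 = 11.31°;  2α = 22.62°
edge 1: e_1 = (-2.28, -2.45);  n_1 = (-0.7320, +0.6813)
edge 4: e_4 = (+1.23, +1.05);  n_4 = (+0.6493, -0.7606)
∠(n_1, n_4) = 173.43°
δ = |180° − 173.43°| = 6.57°
6.57° ≤ 2α = 22.62°  →  valid

δ = 6.57°, valid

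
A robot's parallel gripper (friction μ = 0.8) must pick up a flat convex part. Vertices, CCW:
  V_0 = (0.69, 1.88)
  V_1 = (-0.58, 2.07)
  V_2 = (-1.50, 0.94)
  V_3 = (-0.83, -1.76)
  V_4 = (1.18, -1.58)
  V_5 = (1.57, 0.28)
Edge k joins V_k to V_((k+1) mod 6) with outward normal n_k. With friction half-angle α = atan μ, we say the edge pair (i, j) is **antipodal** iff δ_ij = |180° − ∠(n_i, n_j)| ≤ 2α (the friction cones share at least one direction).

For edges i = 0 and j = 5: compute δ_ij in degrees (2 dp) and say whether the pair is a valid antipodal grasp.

α = atan 0.8 = 38.66°;  2α = 77.32°
edge 0: e_0 = (-1.27, +0.19);  n_0 = (+0.1480, +0.9890)
edge 5: e_5 = (-0.88, +1.60);  n_5 = (+0.8762, +0.4819)
∠(n_0, n_5) = 52.68°
δ = |180° − 52.68°| = 127.32°
127.32° > 2α = 77.32°  →  invalid

δ = 127.32°, invalid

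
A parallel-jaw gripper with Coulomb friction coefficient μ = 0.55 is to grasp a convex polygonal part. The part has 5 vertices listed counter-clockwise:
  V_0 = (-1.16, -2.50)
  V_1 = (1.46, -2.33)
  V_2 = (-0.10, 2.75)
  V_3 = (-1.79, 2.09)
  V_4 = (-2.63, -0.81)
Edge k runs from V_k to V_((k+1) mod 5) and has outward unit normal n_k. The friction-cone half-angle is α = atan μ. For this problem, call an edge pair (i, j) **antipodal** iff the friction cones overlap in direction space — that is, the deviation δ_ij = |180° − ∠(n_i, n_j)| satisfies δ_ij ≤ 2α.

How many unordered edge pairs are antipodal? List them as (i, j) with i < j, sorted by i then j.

α = atan 0.55 = 28.81°;  2α = 57.62°
n_0 = (+0.0647, -0.9979)
n_1 = (+0.9559, +0.2936)
n_2 = (-0.3638, +0.9315)
n_3 = (-0.9605, +0.2782)
n_4 = (-0.7545, -0.6563)
  (0,1): δ = 76.64°  ·
  (0,2): δ = 17.62°  ✓
  (0,3): δ = 70.13°  ·
  (0,4): δ = 127.31°  ·
  (1,2): δ = 85.74°  ·
  (1,3): δ = 33.22°  ✓
  (1,4): δ = 23.95°  ✓
  (2,3): δ = 127.49°  ·
  (2,4): δ = 70.31°  ·
  (3,4): δ = 122.83°  ·
antipodal pairs: 3

count = 3; pairs: (0,2), (1,3), (1,4)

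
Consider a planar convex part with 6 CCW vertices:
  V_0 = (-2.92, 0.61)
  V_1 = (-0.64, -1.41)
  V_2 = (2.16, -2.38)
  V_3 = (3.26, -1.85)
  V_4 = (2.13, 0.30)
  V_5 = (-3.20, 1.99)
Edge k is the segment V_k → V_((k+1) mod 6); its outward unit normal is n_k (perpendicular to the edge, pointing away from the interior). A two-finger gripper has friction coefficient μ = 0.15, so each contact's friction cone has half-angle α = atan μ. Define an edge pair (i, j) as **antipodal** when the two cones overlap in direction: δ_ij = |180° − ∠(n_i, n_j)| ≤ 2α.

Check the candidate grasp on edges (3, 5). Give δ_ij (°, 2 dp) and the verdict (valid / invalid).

α = atan 0.15 = 8.53°;  2α = 17.06°
edge 3: e_3 = (-1.13, +2.15);  n_3 = (+0.8852, +0.4652)
edge 5: e_5 = (+0.28, -1.38);  n_5 = (-0.9800, -0.1988)
∠(n_3, n_5) = 163.74°
δ = |180° − 163.74°| = 16.26°
16.26° ≤ 2α = 17.06°  →  valid

δ = 16.26°, valid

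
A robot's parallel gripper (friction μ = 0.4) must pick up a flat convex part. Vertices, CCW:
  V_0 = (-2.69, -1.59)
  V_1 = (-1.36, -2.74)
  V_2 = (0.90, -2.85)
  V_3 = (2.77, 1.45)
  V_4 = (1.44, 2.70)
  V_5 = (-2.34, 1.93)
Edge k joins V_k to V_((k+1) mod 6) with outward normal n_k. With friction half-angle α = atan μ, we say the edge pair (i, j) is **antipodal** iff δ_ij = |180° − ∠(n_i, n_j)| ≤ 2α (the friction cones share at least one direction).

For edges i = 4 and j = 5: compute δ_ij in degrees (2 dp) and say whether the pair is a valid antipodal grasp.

δ = 107.19°, invalid

α = atan 0.4 = 21.80°;  2α = 43.60°
edge 4: e_4 = (-3.78, -0.77);  n_4 = (-0.1996, +0.9799)
edge 5: e_5 = (-0.35, -3.52);  n_5 = (-0.9951, +0.0989)
∠(n_4, n_5) = 72.81°
δ = |180° − 72.81°| = 107.19°
107.19° > 2α = 43.60°  →  invalid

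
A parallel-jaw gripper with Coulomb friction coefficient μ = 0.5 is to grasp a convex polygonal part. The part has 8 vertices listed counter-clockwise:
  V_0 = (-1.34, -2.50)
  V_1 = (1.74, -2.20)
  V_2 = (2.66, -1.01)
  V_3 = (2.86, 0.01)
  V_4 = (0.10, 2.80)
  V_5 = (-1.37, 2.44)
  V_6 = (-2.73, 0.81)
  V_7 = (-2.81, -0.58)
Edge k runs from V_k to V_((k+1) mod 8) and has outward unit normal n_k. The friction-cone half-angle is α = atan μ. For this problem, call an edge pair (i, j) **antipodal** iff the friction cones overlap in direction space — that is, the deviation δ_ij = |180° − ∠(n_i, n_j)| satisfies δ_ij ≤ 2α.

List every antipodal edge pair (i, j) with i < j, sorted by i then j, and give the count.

count = 11; pairs: (0,3), (0,4), (0,5), (1,4), (1,5), (1,6), (2,5), (2,6), (2,7), (3,6), (3,7)

α = atan 0.5 = 26.57°;  2α = 53.13°
n_0 = (+0.0969, -0.9953)
n_1 = (+0.7911, -0.6116)
n_2 = (+0.9813, -0.1924)
n_3 = (+0.7109, +0.7033)
n_4 = (-0.2379, +0.9713)
n_5 = (-0.7678, +0.6406)
n_6 = (-0.9983, +0.0575)
n_7 = (-0.7940, -0.6079)
  (0,1): δ = 133.27°  ·
  (0,2): δ = 106.66°  ·
  (0,3): δ = 50.87°  ✓
  (0,4): δ = 8.20°  ✓
  (0,5): δ = 44.60°  ✓
  (0,6): δ = 81.14°  ·
  (0,7): δ = 121.88°  ·
  (1,2): δ = 153.39°  ·
  (1,3): δ = 97.60°  ·
  (1,4): δ = 38.53°  ✓
  (1,5): δ = 2.13°  ✓
  (1,6): δ = 34.41°  ✓
  (1,7): δ = 75.15°  ·
  (2,3): δ = 124.22°  ·
  (2,4): δ = 65.15°  ·
  (2,5): δ = 28.75°  ✓
  (2,6): δ = 7.80°  ✓
  (2,7): δ = 48.53°  ✓
  (3,4): δ = 120.93°  ·
  (3,5): δ = 84.53°  ·
  (3,6): δ = 47.98°  ✓
  (3,7): δ = 7.25°  ✓
  (4,5): δ = 143.60°  ·
  (4,6): δ = 107.05°  ·
  (4,7): δ = 66.32°  ·
  (5,6): δ = 143.45°  ·
  (5,7): δ = 102.72°  ·
  (6,7): δ = 139.27°  ·
antipodal pairs: 11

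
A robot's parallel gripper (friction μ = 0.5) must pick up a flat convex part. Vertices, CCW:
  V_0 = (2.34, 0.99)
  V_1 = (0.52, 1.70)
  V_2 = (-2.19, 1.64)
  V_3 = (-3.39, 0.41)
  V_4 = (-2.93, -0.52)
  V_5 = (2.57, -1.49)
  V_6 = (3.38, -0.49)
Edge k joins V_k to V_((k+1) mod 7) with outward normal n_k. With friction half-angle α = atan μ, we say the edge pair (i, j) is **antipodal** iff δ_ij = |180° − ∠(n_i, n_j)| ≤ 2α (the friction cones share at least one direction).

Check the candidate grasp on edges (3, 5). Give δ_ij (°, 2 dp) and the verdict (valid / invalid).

δ = 65.33°, invalid

α = atan 0.5 = 26.57°;  2α = 53.13°
edge 3: e_3 = (+0.46, -0.93);  n_3 = (-0.8963, -0.4434)
edge 5: e_5 = (+0.81, +1.00);  n_5 = (+0.7771, -0.6294)
∠(n_3, n_5) = 114.67°
δ = |180° − 114.67°| = 65.33°
65.33° > 2α = 53.13°  →  invalid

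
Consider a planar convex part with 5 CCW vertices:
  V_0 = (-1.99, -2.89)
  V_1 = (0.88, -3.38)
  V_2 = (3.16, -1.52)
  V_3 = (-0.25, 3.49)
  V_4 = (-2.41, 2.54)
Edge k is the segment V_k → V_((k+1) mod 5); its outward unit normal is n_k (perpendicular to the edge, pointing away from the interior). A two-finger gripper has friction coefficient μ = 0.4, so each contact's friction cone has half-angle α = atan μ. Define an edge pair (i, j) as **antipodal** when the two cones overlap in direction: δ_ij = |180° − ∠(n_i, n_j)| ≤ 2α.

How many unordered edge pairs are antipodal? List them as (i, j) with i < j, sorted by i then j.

α = atan 0.4 = 21.80°;  2α = 43.60°
n_0 = (-0.1683, -0.9857)
n_1 = (+0.6321, -0.7749)
n_2 = (+0.8267, +0.5627)
n_3 = (-0.4026, +0.9154)
n_4 = (-0.9970, -0.0771)
  (0,1): δ = 131.10°  ·
  (0,2): δ = 46.07°  ·
  (0,3): δ = 33.43°  ✓
  (0,4): δ = 104.11°  ·
  (1,2): δ = 94.97°  ·
  (1,3): δ = 15.47°  ✓
  (1,4): δ = 55.22°  ·
  (2,3): δ = 100.50°  ·
  (2,4): δ = 29.82°  ✓
  (3,4): δ = 109.32°  ·
antipodal pairs: 3

count = 3; pairs: (0,3), (1,3), (2,4)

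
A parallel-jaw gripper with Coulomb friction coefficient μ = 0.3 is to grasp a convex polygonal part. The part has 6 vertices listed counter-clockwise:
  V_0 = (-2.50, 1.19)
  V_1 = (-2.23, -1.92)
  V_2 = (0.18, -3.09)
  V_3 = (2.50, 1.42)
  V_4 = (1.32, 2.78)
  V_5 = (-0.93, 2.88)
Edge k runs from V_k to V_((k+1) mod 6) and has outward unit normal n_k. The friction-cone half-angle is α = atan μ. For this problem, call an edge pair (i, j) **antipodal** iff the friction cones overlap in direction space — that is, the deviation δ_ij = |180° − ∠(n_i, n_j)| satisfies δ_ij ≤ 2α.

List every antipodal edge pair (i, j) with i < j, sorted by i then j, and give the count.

α = atan 0.3 = 16.70°;  2α = 33.40°
n_0 = (-0.9963, -0.0865)
n_1 = (-0.4367, -0.8996)
n_2 = (+0.8892, -0.4574)
n_3 = (+0.7553, +0.6554)
n_4 = (+0.0444, +0.9990)
n_5 = (-0.7326, +0.6806)
  (0,1): δ = 120.86°  ·
  (0,2): δ = 32.18°  ✓
  (0,3): δ = 35.98°  ·
  (0,4): δ = 82.49°  ·
  (0,5): δ = 132.15°  ·
  (1,2): δ = 91.33°  ·
  (1,3): δ = 23.16°  ✓
  (1,4): δ = 23.35°  ✓
  (1,5): δ = 73.00°  ·
  (2,3): δ = 111.83°  ·
  (2,4): δ = 65.32°  ·
  (2,5): δ = 15.67°  ✓
  (3,4): δ = 133.49°  ·
  (3,5): δ = 83.84°  ·
  (4,5): δ = 130.35°  ·
antipodal pairs: 4

count = 4; pairs: (0,2), (1,3), (1,4), (2,5)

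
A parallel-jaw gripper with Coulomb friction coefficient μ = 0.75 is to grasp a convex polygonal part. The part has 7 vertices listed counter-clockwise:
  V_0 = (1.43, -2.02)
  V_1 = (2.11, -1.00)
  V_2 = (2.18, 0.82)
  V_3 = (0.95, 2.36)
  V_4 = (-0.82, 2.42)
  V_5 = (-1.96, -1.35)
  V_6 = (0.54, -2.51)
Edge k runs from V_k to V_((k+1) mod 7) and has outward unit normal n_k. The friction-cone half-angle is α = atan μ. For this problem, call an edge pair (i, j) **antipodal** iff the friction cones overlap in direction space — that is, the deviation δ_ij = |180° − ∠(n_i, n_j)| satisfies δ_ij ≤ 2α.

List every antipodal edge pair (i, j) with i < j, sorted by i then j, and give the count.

count = 9; pairs: (0,3), (0,4), (1,4), (1,5), (2,4), (2,5), (3,5), (3,6), (4,6)

α = atan 0.75 = 36.87°;  2α = 73.74°
n_0 = (+0.8321, -0.5547)
n_1 = (+0.9993, -0.0384)
n_2 = (+0.7814, +0.6241)
n_3 = (+0.0339, +0.9994)
n_4 = (-0.9572, +0.2894)
n_5 = (-0.4209, -0.9071)
n_6 = (+0.4823, -0.8760)
  (0,1): δ = 148.51°  ·
  (0,2): δ = 107.70°  ·
  (0,3): δ = 58.25°  ✓
  (0,4): δ = 16.87°  ✓
  (0,5): δ = 98.80°  ·
  (0,6): δ = 152.53°  ·
  (1,2): δ = 139.18°  ·
  (1,3): δ = 89.74°  ·
  (1,4): δ = 14.62°  ✓
  (1,5): δ = 67.31°  ✓
  (1,6): δ = 121.04°  ·
  (2,3): δ = 130.56°  ·
  (2,4): δ = 55.44°  ✓
  (2,5): δ = 26.49°  ✓
  (2,6): δ = 80.22°  ·
  (3,4): δ = 104.88°  ·
  (3,5): δ = 22.95°  ✓
  (3,6): δ = 30.78°  ✓
  (4,5): δ = 98.07°  ·
  (4,6): δ = 44.34°  ✓
  (5,6): δ = 126.27°  ·
antipodal pairs: 9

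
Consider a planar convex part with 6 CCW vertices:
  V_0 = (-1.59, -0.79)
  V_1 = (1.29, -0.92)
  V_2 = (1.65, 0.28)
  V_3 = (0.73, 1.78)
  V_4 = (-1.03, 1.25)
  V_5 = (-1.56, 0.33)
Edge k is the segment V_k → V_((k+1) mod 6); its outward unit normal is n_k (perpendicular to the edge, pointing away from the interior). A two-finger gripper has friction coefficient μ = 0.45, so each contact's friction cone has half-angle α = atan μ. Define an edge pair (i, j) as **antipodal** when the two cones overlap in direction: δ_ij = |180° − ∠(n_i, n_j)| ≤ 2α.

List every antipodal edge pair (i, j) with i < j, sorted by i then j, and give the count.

α = atan 0.45 = 24.23°;  2α = 48.46°
n_0 = (-0.0451, -0.9990)
n_1 = (+0.9578, -0.2873)
n_2 = (+0.8524, +0.5228)
n_3 = (-0.2883, +0.9575)
n_4 = (-0.8665, +0.4992)
n_5 = (-0.9996, +0.0268)
  (0,1): δ = 104.11°  ·
  (0,2): δ = 55.89°  ·
  (0,3): δ = 19.34°  ✓
  (0,4): δ = 62.64°  ·
  (0,5): δ = 91.05°  ·
  (1,2): δ = 131.78°  ·
  (1,3): δ = 56.54°  ·
  (1,4): δ = 13.25°  ✓
  (1,5): δ = 15.16°  ✓
  (2,3): δ = 104.76°  ·
  (2,4): δ = 61.47°  ·
  (2,5): δ = 33.06°  ✓
  (3,4): δ = 136.70°  ·
  (3,5): δ = 108.29°  ·
  (4,5): δ = 151.59°  ·
antipodal pairs: 4

count = 4; pairs: (0,3), (1,4), (1,5), (2,5)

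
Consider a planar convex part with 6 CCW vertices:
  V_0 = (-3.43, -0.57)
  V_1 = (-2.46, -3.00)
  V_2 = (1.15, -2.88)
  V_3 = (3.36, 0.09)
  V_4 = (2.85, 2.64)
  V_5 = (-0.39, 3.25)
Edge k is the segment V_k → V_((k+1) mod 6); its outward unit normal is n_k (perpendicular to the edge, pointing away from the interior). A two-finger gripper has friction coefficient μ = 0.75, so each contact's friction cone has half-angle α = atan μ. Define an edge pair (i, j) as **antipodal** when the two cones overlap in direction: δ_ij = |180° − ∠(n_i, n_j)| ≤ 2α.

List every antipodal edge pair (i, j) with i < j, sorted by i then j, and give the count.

α = atan 0.75 = 36.87°;  2α = 73.74°
n_0 = (-0.9287, -0.3707)
n_1 = (+0.0332, -0.9994)
n_2 = (+0.8023, -0.5970)
n_3 = (+0.9806, +0.1961)
n_4 = (+0.1850, +0.9827)
n_5 = (-0.7825, +0.6227)
  (0,1): δ = 109.86°  ·
  (0,2): δ = 58.41°  ✓
  (0,3): δ = 10.45°  ✓
  (0,4): δ = 57.58°  ✓
  (0,5): δ = 119.73°  ·
  (1,2): δ = 128.56°  ·
  (1,3): δ = 80.59°  ·
  (1,4): δ = 12.57°  ✓
  (1,5): δ = 49.58°  ✓
  (2,3): δ = 132.04°  ·
  (2,4): δ = 64.01°  ✓
  (2,5): δ = 1.86°  ✓
  (3,4): δ = 111.97°  ·
  (3,5): δ = 49.82°  ✓
  (4,5): δ = 117.85°  ·
antipodal pairs: 8

count = 8; pairs: (0,2), (0,3), (0,4), (1,4), (1,5), (2,4), (2,5), (3,5)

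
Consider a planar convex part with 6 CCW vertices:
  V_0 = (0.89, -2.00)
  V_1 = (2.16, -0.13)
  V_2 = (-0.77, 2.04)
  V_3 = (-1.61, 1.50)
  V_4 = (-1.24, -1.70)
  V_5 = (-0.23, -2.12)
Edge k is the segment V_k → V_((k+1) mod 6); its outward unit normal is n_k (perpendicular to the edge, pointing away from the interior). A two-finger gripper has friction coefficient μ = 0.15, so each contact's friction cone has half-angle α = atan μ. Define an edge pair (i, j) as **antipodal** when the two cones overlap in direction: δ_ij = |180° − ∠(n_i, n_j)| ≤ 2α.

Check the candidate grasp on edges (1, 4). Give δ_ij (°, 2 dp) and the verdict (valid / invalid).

α = atan 0.15 = 8.53°;  2α = 17.06°
edge 1: e_1 = (-2.93, +2.17);  n_1 = (+0.5952, +0.8036)
edge 4: e_4 = (+1.01, -0.42);  n_4 = (-0.3840, -0.9233)
∠(n_1, n_4) = 166.06°
δ = |180° − 166.06°| = 13.94°
13.94° ≤ 2α = 17.06°  →  valid

δ = 13.94°, valid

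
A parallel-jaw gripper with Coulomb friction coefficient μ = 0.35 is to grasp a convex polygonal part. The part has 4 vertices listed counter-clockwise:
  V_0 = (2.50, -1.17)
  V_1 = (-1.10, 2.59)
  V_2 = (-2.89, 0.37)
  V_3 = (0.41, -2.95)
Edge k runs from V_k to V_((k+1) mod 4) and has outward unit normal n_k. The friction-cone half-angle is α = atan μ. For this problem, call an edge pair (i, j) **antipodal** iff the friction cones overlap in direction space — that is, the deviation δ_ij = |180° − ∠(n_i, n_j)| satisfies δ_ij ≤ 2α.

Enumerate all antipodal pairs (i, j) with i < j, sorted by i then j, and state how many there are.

α = atan 0.35 = 19.29°;  2α = 38.58°
n_0 = (+0.7223, +0.6916)
n_1 = (-0.7785, +0.6277)
n_2 = (-0.7092, -0.7050)
n_3 = (+0.6484, -0.7613)
  (0,1): δ = 82.63°  ·
  (0,2): δ = 1.07°  ✓
  (0,3): δ = 86.67°  ·
  (1,2): δ = 96.29°  ·
  (1,3): δ = 10.70°  ✓
  (2,3): δ = 94.41°  ·
antipodal pairs: 2

count = 2; pairs: (0,2), (1,3)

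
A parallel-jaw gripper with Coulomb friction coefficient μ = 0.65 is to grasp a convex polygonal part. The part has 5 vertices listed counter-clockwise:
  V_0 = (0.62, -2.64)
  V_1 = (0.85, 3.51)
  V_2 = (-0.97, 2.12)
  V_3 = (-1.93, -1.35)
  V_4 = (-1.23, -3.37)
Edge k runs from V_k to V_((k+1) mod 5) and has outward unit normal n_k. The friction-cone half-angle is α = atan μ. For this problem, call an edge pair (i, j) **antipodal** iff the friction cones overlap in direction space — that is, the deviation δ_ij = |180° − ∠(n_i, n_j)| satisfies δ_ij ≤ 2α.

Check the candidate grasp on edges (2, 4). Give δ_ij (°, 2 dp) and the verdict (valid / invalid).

α = atan 0.65 = 33.02°;  2α = 66.05°
edge 2: e_2 = (-0.96, -3.47);  n_2 = (-0.9638, +0.2666)
edge 4: e_4 = (+1.85, +0.73);  n_4 = (+0.3671, -0.9302)
∠(n_2, n_4) = 127.00°
δ = |180° − 127.00°| = 53.00°
53.00° ≤ 2α = 66.05°  →  valid

δ = 53.00°, valid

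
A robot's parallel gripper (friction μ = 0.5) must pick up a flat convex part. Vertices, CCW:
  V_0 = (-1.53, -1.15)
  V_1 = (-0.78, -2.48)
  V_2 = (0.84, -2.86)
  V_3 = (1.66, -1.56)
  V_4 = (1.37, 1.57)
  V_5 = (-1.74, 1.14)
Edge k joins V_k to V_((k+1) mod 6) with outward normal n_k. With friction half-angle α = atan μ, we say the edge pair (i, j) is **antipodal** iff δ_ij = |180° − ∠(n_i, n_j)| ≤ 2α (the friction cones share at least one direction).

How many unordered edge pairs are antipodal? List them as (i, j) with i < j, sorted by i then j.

count = 5; pairs: (0,3), (1,4), (2,4), (2,5), (3,5)

α = atan 0.5 = 26.57°;  2α = 53.13°
n_0 = (-0.8711, -0.4912)
n_1 = (-0.2284, -0.9736)
n_2 = (+0.8458, -0.5335)
n_3 = (+0.9957, +0.0923)
n_4 = (-0.1370, +0.9906)
n_5 = (-0.9958, -0.0913)
  (0,1): δ = 132.62°  ·
  (0,2): δ = 61.66°  ·
  (0,3): δ = 24.13°  ✓
  (0,4): δ = 68.45°  ·
  (0,5): δ = 155.82°  ·
  (1,2): δ = 109.04°  ·
  (1,3): δ = 71.51°  ·
  (1,4): δ = 21.07°  ✓
  (1,5): δ = 108.44°  ·
  (2,3): δ = 142.46°  ·
  (2,4): δ = 49.89°  ✓
  (2,5): δ = 37.48°  ✓
  (3,4): δ = 87.42°  ·
  (3,5): δ = 0.05°  ✓
  (4,5): δ = 92.63°  ·
antipodal pairs: 5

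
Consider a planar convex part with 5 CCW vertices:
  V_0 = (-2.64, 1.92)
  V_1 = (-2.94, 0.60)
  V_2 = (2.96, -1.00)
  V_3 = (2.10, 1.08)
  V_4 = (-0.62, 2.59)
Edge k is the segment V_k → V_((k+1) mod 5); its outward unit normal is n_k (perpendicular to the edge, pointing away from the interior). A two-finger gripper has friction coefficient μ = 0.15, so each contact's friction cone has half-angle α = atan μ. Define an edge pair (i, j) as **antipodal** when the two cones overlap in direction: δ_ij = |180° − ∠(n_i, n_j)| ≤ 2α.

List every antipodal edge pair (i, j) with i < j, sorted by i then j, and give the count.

α = atan 0.15 = 8.53°;  2α = 17.06°
n_0 = (-0.9751, +0.2216)
n_1 = (-0.2617, -0.9651)
n_2 = (+0.9241, +0.3821)
n_3 = (+0.4854, +0.8743)
n_4 = (-0.3148, +0.9492)
  (0,1): δ = 92.37°  ·
  (0,2): δ = 35.27°  ·
  (0,3): δ = 73.77°  ·
  (0,4): δ = 121.15°  ·
  (1,2): δ = 52.36°  ·
  (1,3): δ = 13.86°  ✓
  (1,4): δ = 33.52°  ·
  (2,3): δ = 141.50°  ·
  (2,4): δ = 94.11°  ·
  (3,4): δ = 132.61°  ·
antipodal pairs: 1

count = 1; pairs: (1,3)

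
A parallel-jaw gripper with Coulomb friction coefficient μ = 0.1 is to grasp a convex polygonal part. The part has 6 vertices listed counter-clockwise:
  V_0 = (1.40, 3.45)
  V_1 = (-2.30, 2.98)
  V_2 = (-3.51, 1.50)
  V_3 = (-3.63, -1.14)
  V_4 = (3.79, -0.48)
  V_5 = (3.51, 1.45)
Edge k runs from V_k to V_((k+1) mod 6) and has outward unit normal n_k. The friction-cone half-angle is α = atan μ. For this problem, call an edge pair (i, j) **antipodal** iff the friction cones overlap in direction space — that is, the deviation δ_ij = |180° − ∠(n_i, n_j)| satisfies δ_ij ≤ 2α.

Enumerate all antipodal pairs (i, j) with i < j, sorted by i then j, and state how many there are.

count = 2; pairs: (0,3), (2,4)

α = atan 0.1 = 5.71°;  2α = 11.42°
n_0 = (-0.1260, +0.9920)
n_1 = (-0.7742, +0.6330)
n_2 = (-0.9990, +0.0454)
n_3 = (+0.0886, -0.9961)
n_4 = (+0.9896, +0.1436)
n_5 = (+0.6879, +0.7258)
  (0,1): δ = 136.51°  ·
  (0,2): δ = 99.84°  ·
  (0,3): δ = 2.16°  ✓
  (0,4): δ = 91.02°  ·
  (0,5): δ = 129.29°  ·
  (1,2): δ = 143.33°  ·
  (1,3): δ = 45.65°  ·
  (1,4): δ = 47.52°  ·
  (1,5): δ = 85.80°  ·
  (2,3): δ = 82.31°  ·
  (2,4): δ = 10.86°  ✓
  (2,5): δ = 49.14°  ·
  (3,4): δ = 86.83°  ·
  (3,5): δ = 48.55°  ·
  (4,5): δ = 141.72°  ·
antipodal pairs: 2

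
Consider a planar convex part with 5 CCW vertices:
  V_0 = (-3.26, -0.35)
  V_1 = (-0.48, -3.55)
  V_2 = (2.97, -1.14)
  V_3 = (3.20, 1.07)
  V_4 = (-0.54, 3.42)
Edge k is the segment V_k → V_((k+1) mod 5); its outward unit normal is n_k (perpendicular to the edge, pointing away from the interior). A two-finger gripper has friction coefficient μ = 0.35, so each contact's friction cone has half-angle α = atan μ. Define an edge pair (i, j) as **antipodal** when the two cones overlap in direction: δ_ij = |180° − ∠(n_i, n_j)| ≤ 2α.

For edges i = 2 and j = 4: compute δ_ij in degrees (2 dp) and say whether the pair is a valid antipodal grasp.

α = atan 0.35 = 19.29°;  2α = 38.58°
edge 2: e_2 = (+0.23, +2.21);  n_2 = (+0.9946, -0.1035)
edge 4: e_4 = (-2.72, -3.77);  n_4 = (-0.8110, +0.5851)
∠(n_2, n_4) = 150.13°
δ = |180° − 150.13°| = 29.87°
29.87° ≤ 2α = 38.58°  →  valid

δ = 29.87°, valid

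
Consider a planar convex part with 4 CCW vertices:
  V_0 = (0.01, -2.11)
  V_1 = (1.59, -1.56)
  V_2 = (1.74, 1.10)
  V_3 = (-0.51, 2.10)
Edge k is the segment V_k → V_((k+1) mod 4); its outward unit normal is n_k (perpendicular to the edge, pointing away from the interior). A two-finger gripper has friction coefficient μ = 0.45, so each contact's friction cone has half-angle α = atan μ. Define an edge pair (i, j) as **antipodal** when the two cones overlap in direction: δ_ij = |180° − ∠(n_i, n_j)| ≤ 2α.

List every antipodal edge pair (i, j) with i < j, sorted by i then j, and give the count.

α = atan 0.45 = 24.23°;  2α = 48.46°
n_0 = (+0.3288, -0.9444)
n_1 = (+0.9984, -0.0563)
n_2 = (+0.4061, +0.9138)
n_3 = (-0.9925, -0.1226)
  (0,1): δ = 112.42°  ·
  (0,2): δ = 43.16°  ✓
  (0,3): δ = 77.85°  ·
  (1,2): δ = 110.73°  ·
  (1,3): δ = 10.27°  ✓
  (2,3): δ = 59.00°  ·
antipodal pairs: 2

count = 2; pairs: (0,2), (1,3)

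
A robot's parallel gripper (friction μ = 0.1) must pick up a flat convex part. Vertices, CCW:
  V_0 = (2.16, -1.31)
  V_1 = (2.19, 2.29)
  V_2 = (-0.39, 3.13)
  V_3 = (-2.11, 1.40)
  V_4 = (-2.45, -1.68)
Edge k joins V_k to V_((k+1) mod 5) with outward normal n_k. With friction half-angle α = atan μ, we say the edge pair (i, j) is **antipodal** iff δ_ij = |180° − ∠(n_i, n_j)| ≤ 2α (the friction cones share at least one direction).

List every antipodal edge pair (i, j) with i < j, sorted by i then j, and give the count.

α = atan 0.1 = 5.71°;  2α = 11.42°
n_0 = (+1.0000, -0.0083)
n_1 = (+0.3096, +0.9509)
n_2 = (-0.7092, +0.7051)
n_3 = (-0.9940, +0.1097)
n_4 = (+0.0800, -0.9968)
  (0,1): δ = 107.56°  ·
  (0,2): δ = 44.36°  ·
  (0,3): δ = 5.82°  ✓
  (0,4): δ = 95.07°  ·
  (1,2): δ = 116.80°  ·
  (1,3): δ = 78.27°  ·
  (1,4): δ = 22.62°  ·
  (2,3): δ = 141.47°  ·
  (2,4): δ = 40.58°  ·
  (3,4): δ = 79.11°  ·
antipodal pairs: 1

count = 1; pairs: (0,3)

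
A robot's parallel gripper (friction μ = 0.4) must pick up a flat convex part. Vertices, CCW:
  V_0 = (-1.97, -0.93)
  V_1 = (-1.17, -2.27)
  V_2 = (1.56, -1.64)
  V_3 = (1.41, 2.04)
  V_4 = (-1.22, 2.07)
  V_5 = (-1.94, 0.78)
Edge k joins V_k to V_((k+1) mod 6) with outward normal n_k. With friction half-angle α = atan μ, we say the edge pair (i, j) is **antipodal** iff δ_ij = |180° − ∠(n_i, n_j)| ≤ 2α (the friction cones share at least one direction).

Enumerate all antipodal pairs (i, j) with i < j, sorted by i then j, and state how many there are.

count = 4; pairs: (0,2), (1,3), (2,4), (2,5)

α = atan 0.4 = 21.80°;  2α = 43.60°
n_0 = (-0.8586, -0.5126)
n_1 = (+0.2249, -0.9744)
n_2 = (+0.9992, +0.0407)
n_3 = (+0.0114, +0.9999)
n_4 = (-0.8732, +0.4874)
n_5 = (-0.9998, +0.0175)
  (0,1): δ = 107.84°  ·
  (0,2): δ = 28.50°  ✓
  (0,3): δ = 58.51°  ·
  (0,4): δ = 119.99°  ·
  (0,5): δ = 148.16°  ·
  (1,2): δ = 100.66°  ·
  (1,3): δ = 13.65°  ✓
  (1,4): δ = 47.84°  ·
  (1,5): δ = 76.00°  ·
  (2,3): δ = 92.99°  ·
  (2,4): δ = 31.50°  ✓
  (2,5): δ = 3.34°  ✓
  (3,4): δ = 118.51°  ·
  (3,5): δ = 90.35°  ·
  (4,5): δ = 151.84°  ·
antipodal pairs: 4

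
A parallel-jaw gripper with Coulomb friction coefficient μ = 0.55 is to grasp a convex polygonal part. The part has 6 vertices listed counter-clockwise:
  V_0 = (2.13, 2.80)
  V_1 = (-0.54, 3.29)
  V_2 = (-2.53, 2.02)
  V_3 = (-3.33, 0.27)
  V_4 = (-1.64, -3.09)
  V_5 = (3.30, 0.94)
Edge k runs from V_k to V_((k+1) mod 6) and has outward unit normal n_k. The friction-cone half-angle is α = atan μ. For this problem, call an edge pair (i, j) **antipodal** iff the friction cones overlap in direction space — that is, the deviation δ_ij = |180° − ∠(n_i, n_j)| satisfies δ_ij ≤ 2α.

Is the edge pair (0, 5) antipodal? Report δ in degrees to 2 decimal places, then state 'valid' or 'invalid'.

δ = 132.57°, invalid

α = atan 0.55 = 28.81°;  2α = 57.62°
edge 0: e_0 = (-2.67, +0.49);  n_0 = (+0.1805, +0.9836)
edge 5: e_5 = (-1.17, +1.86);  n_5 = (+0.8465, +0.5325)
∠(n_0, n_5) = 47.43°
δ = |180° − 47.43°| = 132.57°
132.57° > 2α = 57.62°  →  invalid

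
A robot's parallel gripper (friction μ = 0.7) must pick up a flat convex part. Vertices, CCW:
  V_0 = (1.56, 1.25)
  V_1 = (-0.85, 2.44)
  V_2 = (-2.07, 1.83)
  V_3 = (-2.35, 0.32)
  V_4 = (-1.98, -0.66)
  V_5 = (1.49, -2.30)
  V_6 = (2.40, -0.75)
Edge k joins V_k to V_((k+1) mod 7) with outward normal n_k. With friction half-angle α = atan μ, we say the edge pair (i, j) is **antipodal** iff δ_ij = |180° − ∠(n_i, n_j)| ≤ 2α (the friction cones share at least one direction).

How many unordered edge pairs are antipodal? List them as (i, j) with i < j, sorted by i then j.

α = atan 0.7 = 34.99°;  2α = 69.98°
n_0 = (+0.4427, +0.8966)
n_1 = (-0.4472, +0.8944)
n_2 = (-0.9832, +0.1823)
n_3 = (-0.9355, -0.3532)
n_4 = (-0.4273, -0.9041)
n_5 = (+0.8624, -0.5063)
n_6 = (+0.9220, +0.3872)
  (0,1): δ = 127.16°  ·
  (0,2): δ = 74.23°  ·
  (0,3): δ = 43.04°  ✓
  (0,4): δ = 0.98°  ✓
  (0,5): δ = 85.86°  ·
  (0,6): δ = 139.06°  ·
  (1,2): δ = 127.07°  ·
  (1,3): δ = 95.88°  ·
  (1,4): δ = 51.86°  ✓
  (1,5): δ = 33.02°  ✓
  (1,6): δ = 86.22°  ·
  (2,3): δ = 148.81°  ·
  (2,4): δ = 104.79°  ·
  (2,5): δ = 19.91°  ✓
  (2,6): δ = 33.29°  ✓
  (3,4): δ = 135.98°  ·
  (3,5): δ = 51.10°  ✓
  (3,6): δ = 2.10°  ✓
  (4,5): δ = 95.12°  ·
  (4,6): δ = 41.92°  ✓
  (5,6): δ = 126.80°  ·
antipodal pairs: 9

count = 9; pairs: (0,3), (0,4), (1,4), (1,5), (2,5), (2,6), (3,5), (3,6), (4,6)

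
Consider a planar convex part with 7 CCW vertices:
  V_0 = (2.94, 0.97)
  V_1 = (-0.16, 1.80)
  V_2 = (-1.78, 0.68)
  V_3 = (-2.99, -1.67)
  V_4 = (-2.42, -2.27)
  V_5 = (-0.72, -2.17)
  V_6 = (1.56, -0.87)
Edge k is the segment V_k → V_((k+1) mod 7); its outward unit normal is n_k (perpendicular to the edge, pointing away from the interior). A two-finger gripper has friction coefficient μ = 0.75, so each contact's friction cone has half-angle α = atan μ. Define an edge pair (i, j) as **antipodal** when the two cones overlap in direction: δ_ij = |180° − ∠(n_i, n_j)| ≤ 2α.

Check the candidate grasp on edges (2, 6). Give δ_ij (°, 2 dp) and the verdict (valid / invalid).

δ = 9.63°, valid

α = atan 0.75 = 36.87°;  2α = 73.74°
edge 2: e_2 = (-1.21, -2.35);  n_2 = (-0.8891, +0.4578)
edge 6: e_6 = (+1.38, +1.84);  n_6 = (+0.8000, -0.6000)
∠(n_2, n_6) = 170.37°
δ = |180° − 170.37°| = 9.63°
9.63° ≤ 2α = 73.74°  →  valid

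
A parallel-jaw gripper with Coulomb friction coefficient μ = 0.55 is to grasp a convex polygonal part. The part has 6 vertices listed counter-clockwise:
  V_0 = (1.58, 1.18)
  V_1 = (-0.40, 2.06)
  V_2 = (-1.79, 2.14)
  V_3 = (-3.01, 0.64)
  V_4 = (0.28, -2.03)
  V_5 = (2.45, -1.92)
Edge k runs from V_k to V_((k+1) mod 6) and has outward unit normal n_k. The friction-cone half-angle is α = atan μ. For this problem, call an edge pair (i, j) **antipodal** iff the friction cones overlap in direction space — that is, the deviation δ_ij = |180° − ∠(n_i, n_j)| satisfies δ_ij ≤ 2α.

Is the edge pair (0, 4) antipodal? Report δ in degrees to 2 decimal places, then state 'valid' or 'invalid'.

δ = 26.86°, valid

α = atan 0.55 = 28.81°;  2α = 57.62°
edge 0: e_0 = (-1.98, +0.88);  n_0 = (+0.4061, +0.9138)
edge 4: e_4 = (+2.17, +0.11);  n_4 = (+0.0506, -0.9987)
∠(n_0, n_4) = 153.14°
δ = |180° − 153.14°| = 26.86°
26.86° ≤ 2α = 57.62°  →  valid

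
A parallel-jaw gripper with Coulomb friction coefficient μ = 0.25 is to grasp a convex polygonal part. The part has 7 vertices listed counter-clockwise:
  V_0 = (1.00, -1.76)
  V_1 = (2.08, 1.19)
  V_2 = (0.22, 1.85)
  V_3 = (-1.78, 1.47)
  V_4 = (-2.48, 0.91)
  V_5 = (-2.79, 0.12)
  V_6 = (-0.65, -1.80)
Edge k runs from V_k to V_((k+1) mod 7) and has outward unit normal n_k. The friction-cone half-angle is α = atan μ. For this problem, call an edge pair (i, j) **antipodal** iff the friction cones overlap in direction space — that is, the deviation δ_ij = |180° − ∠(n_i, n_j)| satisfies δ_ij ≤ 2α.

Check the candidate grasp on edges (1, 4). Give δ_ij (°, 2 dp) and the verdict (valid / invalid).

δ = 91.89°, invalid

α = atan 0.25 = 14.04°;  2α = 28.07°
edge 1: e_1 = (-1.86, +0.66);  n_1 = (+0.3344, +0.9424)
edge 4: e_4 = (-0.31, -0.79);  n_4 = (-0.9309, +0.3653)
∠(n_1, n_4) = 88.11°
δ = |180° − 88.11°| = 91.89°
91.89° > 2α = 28.07°  →  invalid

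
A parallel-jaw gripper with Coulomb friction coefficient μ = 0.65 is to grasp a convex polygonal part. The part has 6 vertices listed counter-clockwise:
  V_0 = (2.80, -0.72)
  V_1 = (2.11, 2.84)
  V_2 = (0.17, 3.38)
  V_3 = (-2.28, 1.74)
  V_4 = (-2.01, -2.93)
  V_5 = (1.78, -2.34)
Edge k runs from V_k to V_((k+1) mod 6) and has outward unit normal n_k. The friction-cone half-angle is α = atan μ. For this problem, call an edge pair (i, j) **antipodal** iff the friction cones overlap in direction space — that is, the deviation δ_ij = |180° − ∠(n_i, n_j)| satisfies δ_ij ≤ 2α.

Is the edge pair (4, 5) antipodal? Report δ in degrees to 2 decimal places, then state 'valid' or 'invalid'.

α = atan 0.65 = 33.02°;  2α = 66.05°
edge 4: e_4 = (+3.79, +0.59);  n_4 = (+0.1538, -0.9881)
edge 5: e_5 = (+1.02, +1.62);  n_5 = (+0.8462, -0.5328)
∠(n_4, n_5) = 48.96°
δ = |180° − 48.96°| = 131.04°
131.04° > 2α = 66.05°  →  invalid

δ = 131.04°, invalid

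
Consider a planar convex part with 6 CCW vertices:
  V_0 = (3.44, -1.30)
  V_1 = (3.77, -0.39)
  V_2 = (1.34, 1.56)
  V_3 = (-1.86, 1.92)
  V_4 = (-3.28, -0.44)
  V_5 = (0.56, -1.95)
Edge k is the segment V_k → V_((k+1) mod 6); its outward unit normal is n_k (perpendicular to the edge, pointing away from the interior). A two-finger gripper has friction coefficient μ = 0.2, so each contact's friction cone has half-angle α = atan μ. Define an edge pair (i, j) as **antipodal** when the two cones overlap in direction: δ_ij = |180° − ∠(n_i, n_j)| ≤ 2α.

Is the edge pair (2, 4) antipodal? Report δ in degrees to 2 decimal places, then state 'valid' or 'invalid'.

α = atan 0.2 = 11.31°;  2α = 22.62°
edge 2: e_2 = (-3.20, +0.36);  n_2 = (+0.1118, +0.9937)
edge 4: e_4 = (+3.84, -1.51);  n_4 = (-0.3660, -0.9306)
∠(n_2, n_4) = 164.95°
δ = |180° − 164.95°| = 15.05°
15.05° ≤ 2α = 22.62°  →  valid

δ = 15.05°, valid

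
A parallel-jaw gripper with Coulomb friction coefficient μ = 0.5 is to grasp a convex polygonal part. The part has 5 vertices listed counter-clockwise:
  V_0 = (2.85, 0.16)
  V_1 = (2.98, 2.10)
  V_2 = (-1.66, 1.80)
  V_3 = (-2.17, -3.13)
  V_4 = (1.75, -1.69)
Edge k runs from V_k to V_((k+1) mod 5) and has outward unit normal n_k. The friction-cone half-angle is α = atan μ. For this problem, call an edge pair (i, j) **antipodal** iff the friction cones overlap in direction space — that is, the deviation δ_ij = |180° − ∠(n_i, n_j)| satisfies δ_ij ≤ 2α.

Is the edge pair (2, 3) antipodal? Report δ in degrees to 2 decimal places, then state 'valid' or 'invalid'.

α = atan 0.5 = 26.57°;  2α = 53.13°
edge 2: e_2 = (-0.51, -4.93);  n_2 = (-0.9947, +0.1029)
edge 3: e_3 = (+3.92, +1.44);  n_3 = (+0.3448, -0.9387)
∠(n_2, n_3) = 116.08°
δ = |180° − 116.08°| = 63.92°
63.92° > 2α = 53.13°  →  invalid

δ = 63.92°, invalid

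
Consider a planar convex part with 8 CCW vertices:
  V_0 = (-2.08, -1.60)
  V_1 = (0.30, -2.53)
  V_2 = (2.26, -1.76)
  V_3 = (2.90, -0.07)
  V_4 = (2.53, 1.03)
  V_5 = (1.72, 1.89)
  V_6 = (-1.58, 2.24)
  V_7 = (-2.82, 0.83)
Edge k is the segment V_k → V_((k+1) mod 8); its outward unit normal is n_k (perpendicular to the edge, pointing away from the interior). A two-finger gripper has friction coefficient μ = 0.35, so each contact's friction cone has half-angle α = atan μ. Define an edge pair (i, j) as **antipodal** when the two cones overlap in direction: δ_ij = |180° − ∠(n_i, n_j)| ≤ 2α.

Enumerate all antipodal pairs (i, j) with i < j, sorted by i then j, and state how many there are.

α = atan 0.35 = 19.29°;  2α = 38.58°
n_0 = (-0.3640, -0.9314)
n_1 = (+0.3657, -0.9308)
n_2 = (+0.9352, -0.3542)
n_3 = (+0.9478, +0.3188)
n_4 = (+0.7280, +0.6856)
n_5 = (+0.1055, +0.9944)
n_6 = (-0.7509, +0.6604)
n_7 = (-0.9566, -0.2913)
  (0,1): δ = 137.21°  ·
  (0,2): δ = 89.40°  ·
  (0,3): δ = 50.07°  ·
  (0,4): δ = 25.37°  ✓
  (0,5): δ = 15.29°  ✓
  (0,6): δ = 70.01°  ·
  (0,7): δ = 128.28°  ·
  (1,2): δ = 132.19°  ·
  (1,3): δ = 92.86°  ·
  (1,4): δ = 68.16°  ·
  (1,5): δ = 27.50°  ✓
  (1,6): δ = 27.22°  ✓
  (1,7): δ = 85.49°  ·
  (2,3): δ = 140.67°  ·
  (2,4): δ = 115.97°  ·
  (2,5): δ = 75.31°  ·
  (2,6): δ = 20.59°  ✓
  (2,7): δ = 37.68°  ✓
  (3,4): δ = 155.31°  ·
  (3,5): δ = 114.65°  ·
  (3,6): δ = 59.92°  ·
  (3,7): δ = 1.65°  ✓
  (4,5): δ = 139.34°  ·
  (4,6): δ = 84.61°  ·
  (4,7): δ = 26.35°  ✓
  (5,6): δ = 125.28°  ·
  (5,7): δ = 67.01°  ·
  (6,7): δ = 121.73°  ·
antipodal pairs: 8

count = 8; pairs: (0,4), (0,5), (1,5), (1,6), (2,6), (2,7), (3,7), (4,7)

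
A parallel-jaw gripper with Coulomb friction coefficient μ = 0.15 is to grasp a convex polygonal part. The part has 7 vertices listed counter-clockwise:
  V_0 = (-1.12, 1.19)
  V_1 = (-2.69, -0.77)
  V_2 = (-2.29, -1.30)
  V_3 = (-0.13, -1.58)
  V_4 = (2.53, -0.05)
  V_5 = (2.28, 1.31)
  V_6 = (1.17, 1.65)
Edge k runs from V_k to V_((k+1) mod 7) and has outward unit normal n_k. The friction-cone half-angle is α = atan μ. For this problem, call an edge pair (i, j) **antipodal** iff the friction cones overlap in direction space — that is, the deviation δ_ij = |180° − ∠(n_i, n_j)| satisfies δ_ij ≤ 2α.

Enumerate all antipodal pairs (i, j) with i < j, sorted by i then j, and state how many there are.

α = atan 0.15 = 8.53°;  2α = 17.06°
n_0 = (-0.7805, +0.6252)
n_1 = (-0.7982, -0.6024)
n_2 = (-0.1286, -0.9917)
n_3 = (+0.4986, -0.8668)
n_4 = (+0.9835, +0.1808)
n_5 = (+0.2929, +0.9562)
n_6 = (-0.1969, +0.9804)
  (0,1): δ = 104.26°  ·
  (0,2): δ = 58.69°  ·
  (0,3): δ = 21.40°  ·
  (0,4): δ = 49.11°  ·
  (0,5): δ = 111.67°  ·
  (0,6): δ = 140.05°  ·
  (1,2): δ = 134.43°  ·
  (1,3): δ = 97.14°  ·
  (1,4): δ = 26.63°  ·
  (1,5): δ = 35.93°  ·
  (1,6): δ = 64.32°  ·
  (2,3): δ = 142.71°  ·
  (2,4): δ = 72.20°  ·
  (2,5): δ = 9.64°  ✓
  (2,6): δ = 18.74°  ·
  (3,4): δ = 109.49°  ·
  (3,5): δ = 46.94°  ·
  (3,6): δ = 18.55°  ·
  (4,5): δ = 117.45°  ·
  (4,6): δ = 89.06°  ·
  (5,6): δ = 151.61°  ·
antipodal pairs: 1

count = 1; pairs: (2,5)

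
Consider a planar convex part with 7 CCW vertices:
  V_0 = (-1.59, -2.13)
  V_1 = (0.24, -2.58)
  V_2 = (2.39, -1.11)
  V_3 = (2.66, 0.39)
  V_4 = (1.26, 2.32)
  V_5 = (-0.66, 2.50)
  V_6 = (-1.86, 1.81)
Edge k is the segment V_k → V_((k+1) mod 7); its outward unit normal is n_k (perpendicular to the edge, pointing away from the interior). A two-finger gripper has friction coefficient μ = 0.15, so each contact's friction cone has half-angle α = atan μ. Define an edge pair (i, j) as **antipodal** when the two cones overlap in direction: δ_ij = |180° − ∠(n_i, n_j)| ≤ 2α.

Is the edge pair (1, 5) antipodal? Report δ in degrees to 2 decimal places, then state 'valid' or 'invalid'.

α = atan 0.15 = 8.53°;  2α = 17.06°
edge 1: e_1 = (+2.15, +1.47);  n_1 = (+0.5644, -0.8255)
edge 5: e_5 = (-1.20, -0.69);  n_5 = (-0.4985, +0.8669)
∠(n_1, n_5) = 175.54°
δ = |180° − 175.54°| = 4.46°
4.46° ≤ 2α = 17.06°  →  valid

δ = 4.46°, valid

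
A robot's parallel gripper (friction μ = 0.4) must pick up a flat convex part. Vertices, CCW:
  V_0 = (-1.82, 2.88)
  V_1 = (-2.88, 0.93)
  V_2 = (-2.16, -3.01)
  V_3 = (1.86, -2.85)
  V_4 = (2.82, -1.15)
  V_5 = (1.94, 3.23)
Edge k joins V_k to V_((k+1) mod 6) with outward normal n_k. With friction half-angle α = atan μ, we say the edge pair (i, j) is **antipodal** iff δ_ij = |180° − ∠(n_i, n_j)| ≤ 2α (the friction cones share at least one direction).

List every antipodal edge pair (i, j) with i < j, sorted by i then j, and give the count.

count = 5; pairs: (0,3), (0,4), (1,3), (1,4), (2,5)

α = atan 0.4 = 21.80°;  2α = 43.60°
n_0 = (-0.8786, +0.4776)
n_1 = (-0.9837, -0.1798)
n_2 = (+0.0398, -0.9992)
n_3 = (+0.8708, -0.4917)
n_4 = (+0.9804, +0.1970)
n_5 = (-0.0927, +0.9957)
  (0,1): δ = 141.12°  ·
  (0,2): δ = 59.19°  ·
  (0,3): δ = 0.93°  ✓
  (0,4): δ = 39.89°  ✓
  (0,5): δ = 123.85°  ·
  (1,2): δ = 98.08°  ·
  (1,3): δ = 39.81°  ✓
  (1,4): δ = 1.00°  ✓
  (1,5): δ = 84.96°  ·
  (2,3): δ = 121.73°  ·
  (2,4): δ = 80.92°  ·
  (2,5): δ = 3.04°  ✓
  (3,4): δ = 139.19°  ·
  (3,5): δ = 55.23°  ·
  (4,5): δ = 96.04°  ·
antipodal pairs: 5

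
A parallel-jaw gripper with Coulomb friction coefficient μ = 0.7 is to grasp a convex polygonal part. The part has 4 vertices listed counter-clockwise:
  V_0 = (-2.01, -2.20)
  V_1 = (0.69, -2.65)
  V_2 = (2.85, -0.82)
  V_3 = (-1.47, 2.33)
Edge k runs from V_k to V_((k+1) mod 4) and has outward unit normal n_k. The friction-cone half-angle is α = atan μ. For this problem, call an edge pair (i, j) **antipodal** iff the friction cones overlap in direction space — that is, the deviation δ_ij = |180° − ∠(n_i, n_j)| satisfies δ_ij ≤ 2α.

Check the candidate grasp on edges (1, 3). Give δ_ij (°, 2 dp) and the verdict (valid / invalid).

α = atan 0.7 = 34.99°;  2α = 69.98°
edge 1: e_1 = (+2.16, +1.83);  n_1 = (+0.6464, -0.7630)
edge 3: e_3 = (-0.54, -4.53);  n_3 = (-0.9930, +0.1184)
∠(n_1, n_3) = 137.07°
δ = |180° − 137.07°| = 42.93°
42.93° ≤ 2α = 69.98°  →  valid

δ = 42.93°, valid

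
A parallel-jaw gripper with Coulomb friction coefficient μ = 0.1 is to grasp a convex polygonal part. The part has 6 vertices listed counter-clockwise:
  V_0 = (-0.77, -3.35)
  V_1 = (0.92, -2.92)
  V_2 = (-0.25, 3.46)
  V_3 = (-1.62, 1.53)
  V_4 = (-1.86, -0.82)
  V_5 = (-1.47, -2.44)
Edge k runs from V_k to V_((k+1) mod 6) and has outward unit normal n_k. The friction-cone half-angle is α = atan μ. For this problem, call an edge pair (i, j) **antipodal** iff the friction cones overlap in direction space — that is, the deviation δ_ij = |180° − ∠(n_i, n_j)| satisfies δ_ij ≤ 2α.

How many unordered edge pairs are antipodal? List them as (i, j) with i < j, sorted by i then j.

count = 1; pairs: (1,4)

α = atan 0.1 = 5.71°;  2α = 11.42°
n_0 = (+0.2466, -0.9691)
n_1 = (+0.9836, +0.1804)
n_2 = (-0.8154, +0.5788)
n_3 = (-0.9948, +0.1016)
n_4 = (-0.9722, -0.2341)
n_5 = (-0.7926, -0.6097)
  (0,1): δ = 93.88°  ·
  (0,2): δ = 40.36°  ·
  (0,3): δ = 69.89°  ·
  (0,4): δ = 89.26°  ·
  (0,5): δ = 113.29°  ·
  (1,2): δ = 45.76°  ·
  (1,3): δ = 16.22°  ·
  (1,4): δ = 3.14°  ✓
  (1,5): δ = 27.18°  ·
  (2,3): δ = 150.46°  ·
  (2,4): δ = 131.10°  ·
  (2,5): δ = 107.06°  ·
  (3,4): δ = 160.63°  ·
  (3,5): δ = 136.60°  ·
  (4,5): δ = 155.97°  ·
antipodal pairs: 1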